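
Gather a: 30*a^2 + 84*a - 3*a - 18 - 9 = 30*a^2 + 81*a - 27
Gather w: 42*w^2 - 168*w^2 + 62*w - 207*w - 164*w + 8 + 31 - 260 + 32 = -126*w^2 - 309*w - 189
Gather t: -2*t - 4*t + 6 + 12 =18 - 6*t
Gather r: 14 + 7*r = 7*r + 14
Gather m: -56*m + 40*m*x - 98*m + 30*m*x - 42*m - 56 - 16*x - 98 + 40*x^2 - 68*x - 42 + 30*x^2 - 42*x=m*(70*x - 196) + 70*x^2 - 126*x - 196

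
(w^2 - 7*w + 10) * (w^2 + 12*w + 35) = w^4 + 5*w^3 - 39*w^2 - 125*w + 350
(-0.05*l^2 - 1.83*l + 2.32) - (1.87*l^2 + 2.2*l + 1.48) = -1.92*l^2 - 4.03*l + 0.84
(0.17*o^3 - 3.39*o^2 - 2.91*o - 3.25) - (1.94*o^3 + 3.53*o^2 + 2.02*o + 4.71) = -1.77*o^3 - 6.92*o^2 - 4.93*o - 7.96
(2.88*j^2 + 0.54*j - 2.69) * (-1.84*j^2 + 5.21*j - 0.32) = -5.2992*j^4 + 14.0112*j^3 + 6.8414*j^2 - 14.1877*j + 0.8608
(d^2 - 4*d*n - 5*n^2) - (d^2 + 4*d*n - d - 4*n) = -8*d*n + d - 5*n^2 + 4*n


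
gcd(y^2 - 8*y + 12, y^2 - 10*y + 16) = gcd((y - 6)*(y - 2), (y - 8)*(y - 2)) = y - 2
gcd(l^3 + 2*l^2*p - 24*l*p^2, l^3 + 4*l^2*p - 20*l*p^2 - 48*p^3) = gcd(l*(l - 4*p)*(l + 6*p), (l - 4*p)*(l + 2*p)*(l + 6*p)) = -l^2 - 2*l*p + 24*p^2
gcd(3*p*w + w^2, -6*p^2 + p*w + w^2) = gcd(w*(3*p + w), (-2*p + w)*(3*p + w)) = 3*p + w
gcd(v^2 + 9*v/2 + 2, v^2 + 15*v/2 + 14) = v + 4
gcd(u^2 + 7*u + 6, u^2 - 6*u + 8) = 1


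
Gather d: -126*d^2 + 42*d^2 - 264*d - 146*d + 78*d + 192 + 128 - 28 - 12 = -84*d^2 - 332*d + 280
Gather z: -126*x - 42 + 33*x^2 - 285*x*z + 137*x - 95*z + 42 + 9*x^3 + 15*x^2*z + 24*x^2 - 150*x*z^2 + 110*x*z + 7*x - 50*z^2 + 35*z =9*x^3 + 57*x^2 + 18*x + z^2*(-150*x - 50) + z*(15*x^2 - 175*x - 60)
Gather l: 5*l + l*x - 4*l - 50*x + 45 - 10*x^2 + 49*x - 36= l*(x + 1) - 10*x^2 - x + 9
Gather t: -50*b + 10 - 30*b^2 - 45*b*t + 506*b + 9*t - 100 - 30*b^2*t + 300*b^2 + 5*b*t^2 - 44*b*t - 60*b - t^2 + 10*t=270*b^2 + 396*b + t^2*(5*b - 1) + t*(-30*b^2 - 89*b + 19) - 90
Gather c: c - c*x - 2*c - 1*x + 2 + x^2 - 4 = c*(-x - 1) + x^2 - x - 2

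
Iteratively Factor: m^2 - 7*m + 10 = (m - 2)*(m - 5)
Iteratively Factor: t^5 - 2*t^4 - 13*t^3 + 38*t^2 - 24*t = (t - 2)*(t^4 - 13*t^2 + 12*t) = (t - 3)*(t - 2)*(t^3 + 3*t^2 - 4*t) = (t - 3)*(t - 2)*(t - 1)*(t^2 + 4*t) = (t - 3)*(t - 2)*(t - 1)*(t + 4)*(t)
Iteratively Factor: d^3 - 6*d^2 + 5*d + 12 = (d + 1)*(d^2 - 7*d + 12) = (d - 4)*(d + 1)*(d - 3)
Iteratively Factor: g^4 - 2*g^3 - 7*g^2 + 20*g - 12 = (g + 3)*(g^3 - 5*g^2 + 8*g - 4) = (g - 2)*(g + 3)*(g^2 - 3*g + 2) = (g - 2)*(g - 1)*(g + 3)*(g - 2)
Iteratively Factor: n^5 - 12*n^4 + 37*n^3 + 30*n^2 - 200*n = (n - 5)*(n^4 - 7*n^3 + 2*n^2 + 40*n) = (n - 5)^2*(n^3 - 2*n^2 - 8*n) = (n - 5)^2*(n - 4)*(n^2 + 2*n) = (n - 5)^2*(n - 4)*(n + 2)*(n)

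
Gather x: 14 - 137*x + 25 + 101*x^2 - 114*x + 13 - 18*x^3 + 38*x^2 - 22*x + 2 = -18*x^3 + 139*x^2 - 273*x + 54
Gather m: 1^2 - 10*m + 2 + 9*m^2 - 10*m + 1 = 9*m^2 - 20*m + 4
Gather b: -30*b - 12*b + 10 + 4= 14 - 42*b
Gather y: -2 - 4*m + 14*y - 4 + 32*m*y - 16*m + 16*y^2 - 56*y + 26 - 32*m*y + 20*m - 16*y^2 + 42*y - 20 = 0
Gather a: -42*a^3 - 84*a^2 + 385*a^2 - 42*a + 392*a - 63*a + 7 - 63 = -42*a^3 + 301*a^2 + 287*a - 56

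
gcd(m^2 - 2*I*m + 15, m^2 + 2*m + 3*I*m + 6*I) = m + 3*I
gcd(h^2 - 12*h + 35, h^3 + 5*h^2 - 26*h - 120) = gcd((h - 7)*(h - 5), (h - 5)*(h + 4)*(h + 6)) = h - 5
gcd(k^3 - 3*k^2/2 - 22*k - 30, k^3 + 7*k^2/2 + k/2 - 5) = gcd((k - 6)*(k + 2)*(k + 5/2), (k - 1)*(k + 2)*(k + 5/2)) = k^2 + 9*k/2 + 5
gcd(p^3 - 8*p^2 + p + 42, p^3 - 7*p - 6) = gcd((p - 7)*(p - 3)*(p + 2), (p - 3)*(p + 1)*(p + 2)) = p^2 - p - 6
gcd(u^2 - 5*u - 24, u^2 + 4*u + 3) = u + 3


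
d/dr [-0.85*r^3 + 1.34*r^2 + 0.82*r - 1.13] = -2.55*r^2 + 2.68*r + 0.82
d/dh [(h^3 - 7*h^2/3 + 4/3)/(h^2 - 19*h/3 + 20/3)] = (9*h^4 - 114*h^3 + 313*h^2 - 304*h + 76)/(9*h^4 - 114*h^3 + 481*h^2 - 760*h + 400)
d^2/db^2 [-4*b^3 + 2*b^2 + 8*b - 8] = 4 - 24*b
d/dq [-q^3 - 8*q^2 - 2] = q*(-3*q - 16)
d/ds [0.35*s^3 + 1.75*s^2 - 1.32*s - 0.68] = 1.05*s^2 + 3.5*s - 1.32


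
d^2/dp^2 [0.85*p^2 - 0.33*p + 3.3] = 1.70000000000000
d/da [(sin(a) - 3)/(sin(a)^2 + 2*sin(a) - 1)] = (6*sin(a) + cos(a)^2 + 4)*cos(a)/(2*sin(a) - cos(a)^2)^2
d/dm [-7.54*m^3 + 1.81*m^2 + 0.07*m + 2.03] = -22.62*m^2 + 3.62*m + 0.07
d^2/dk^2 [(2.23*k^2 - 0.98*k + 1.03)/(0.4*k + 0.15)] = (2.22044604925031e-16*k^2 + 0.54755)/(0.064*k^3 + 0.072*k^2 + 0.027*k + 0.003375)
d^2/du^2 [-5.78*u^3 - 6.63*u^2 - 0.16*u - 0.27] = -34.68*u - 13.26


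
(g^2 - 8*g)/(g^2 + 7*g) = (g - 8)/(g + 7)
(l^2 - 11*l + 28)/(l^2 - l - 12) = (l - 7)/(l + 3)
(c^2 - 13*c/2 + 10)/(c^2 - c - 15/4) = 2*(c - 4)/(2*c + 3)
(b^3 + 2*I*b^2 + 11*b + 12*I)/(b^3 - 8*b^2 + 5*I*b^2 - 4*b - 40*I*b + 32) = (b - 3*I)/(b - 8)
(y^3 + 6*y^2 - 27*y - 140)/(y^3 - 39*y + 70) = (y + 4)/(y - 2)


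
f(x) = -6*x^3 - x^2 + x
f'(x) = -18*x^2 - 2*x + 1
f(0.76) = -2.45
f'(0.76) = -10.92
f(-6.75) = 1792.97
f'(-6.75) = -805.62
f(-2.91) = 136.47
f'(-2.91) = -145.61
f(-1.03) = 4.47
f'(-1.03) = -16.04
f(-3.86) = 326.32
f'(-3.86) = -259.47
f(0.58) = -0.93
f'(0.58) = -6.22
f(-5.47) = 946.61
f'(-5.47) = -526.64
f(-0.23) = -0.21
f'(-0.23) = 0.51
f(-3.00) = 150.00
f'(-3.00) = -155.00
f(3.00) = -168.00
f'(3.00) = -167.00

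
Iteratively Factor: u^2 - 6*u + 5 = (u - 5)*(u - 1)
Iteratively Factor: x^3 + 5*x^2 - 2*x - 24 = (x + 3)*(x^2 + 2*x - 8) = (x - 2)*(x + 3)*(x + 4)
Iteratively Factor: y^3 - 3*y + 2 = (y - 1)*(y^2 + y - 2) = (y - 1)^2*(y + 2)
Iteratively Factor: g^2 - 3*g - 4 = (g + 1)*(g - 4)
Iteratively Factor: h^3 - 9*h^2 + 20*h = (h)*(h^2 - 9*h + 20) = h*(h - 4)*(h - 5)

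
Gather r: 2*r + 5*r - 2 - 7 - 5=7*r - 14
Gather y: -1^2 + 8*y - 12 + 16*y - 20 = 24*y - 33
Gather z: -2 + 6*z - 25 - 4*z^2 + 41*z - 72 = -4*z^2 + 47*z - 99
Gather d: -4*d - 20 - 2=-4*d - 22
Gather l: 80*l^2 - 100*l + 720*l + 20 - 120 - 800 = 80*l^2 + 620*l - 900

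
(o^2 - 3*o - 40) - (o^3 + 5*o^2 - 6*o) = -o^3 - 4*o^2 + 3*o - 40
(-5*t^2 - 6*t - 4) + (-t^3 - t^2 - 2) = -t^3 - 6*t^2 - 6*t - 6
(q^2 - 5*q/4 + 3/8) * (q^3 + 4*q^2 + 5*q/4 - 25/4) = q^5 + 11*q^4/4 - 27*q^3/8 - 101*q^2/16 + 265*q/32 - 75/32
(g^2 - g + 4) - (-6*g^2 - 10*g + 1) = 7*g^2 + 9*g + 3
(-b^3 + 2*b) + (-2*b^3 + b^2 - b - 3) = -3*b^3 + b^2 + b - 3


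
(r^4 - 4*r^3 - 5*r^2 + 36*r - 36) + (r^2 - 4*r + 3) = r^4 - 4*r^3 - 4*r^2 + 32*r - 33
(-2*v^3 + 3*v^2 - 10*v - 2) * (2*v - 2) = -4*v^4 + 10*v^3 - 26*v^2 + 16*v + 4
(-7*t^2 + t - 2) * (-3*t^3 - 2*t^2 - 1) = 21*t^5 + 11*t^4 + 4*t^3 + 11*t^2 - t + 2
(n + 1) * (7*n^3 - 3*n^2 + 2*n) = 7*n^4 + 4*n^3 - n^2 + 2*n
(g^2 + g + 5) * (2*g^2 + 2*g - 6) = 2*g^4 + 4*g^3 + 6*g^2 + 4*g - 30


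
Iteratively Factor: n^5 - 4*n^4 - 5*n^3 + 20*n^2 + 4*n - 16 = (n - 1)*(n^4 - 3*n^3 - 8*n^2 + 12*n + 16) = (n - 1)*(n + 1)*(n^3 - 4*n^2 - 4*n + 16) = (n - 2)*(n - 1)*(n + 1)*(n^2 - 2*n - 8) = (n - 2)*(n - 1)*(n + 1)*(n + 2)*(n - 4)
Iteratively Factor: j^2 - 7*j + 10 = (j - 5)*(j - 2)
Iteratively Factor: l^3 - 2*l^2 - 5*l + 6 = (l - 1)*(l^2 - l - 6) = (l - 1)*(l + 2)*(l - 3)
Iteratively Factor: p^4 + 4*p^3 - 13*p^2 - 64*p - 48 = (p + 3)*(p^3 + p^2 - 16*p - 16) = (p - 4)*(p + 3)*(p^2 + 5*p + 4) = (p - 4)*(p + 3)*(p + 4)*(p + 1)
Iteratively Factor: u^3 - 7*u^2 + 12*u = (u - 4)*(u^2 - 3*u) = u*(u - 4)*(u - 3)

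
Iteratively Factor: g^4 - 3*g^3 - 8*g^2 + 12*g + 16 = (g - 2)*(g^3 - g^2 - 10*g - 8) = (g - 2)*(g + 1)*(g^2 - 2*g - 8) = (g - 2)*(g + 1)*(g + 2)*(g - 4)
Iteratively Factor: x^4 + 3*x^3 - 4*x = (x - 1)*(x^3 + 4*x^2 + 4*x) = (x - 1)*(x + 2)*(x^2 + 2*x) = (x - 1)*(x + 2)^2*(x)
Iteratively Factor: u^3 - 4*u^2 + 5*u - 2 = (u - 1)*(u^2 - 3*u + 2) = (u - 2)*(u - 1)*(u - 1)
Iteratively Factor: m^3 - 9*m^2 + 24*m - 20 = (m - 2)*(m^2 - 7*m + 10) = (m - 2)^2*(m - 5)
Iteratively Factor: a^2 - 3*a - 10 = (a + 2)*(a - 5)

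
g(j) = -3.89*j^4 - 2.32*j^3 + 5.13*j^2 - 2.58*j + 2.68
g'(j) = -15.56*j^3 - 6.96*j^2 + 10.26*j - 2.58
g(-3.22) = -276.56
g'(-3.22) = 411.71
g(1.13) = -3.37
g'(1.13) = -22.32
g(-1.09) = 9.10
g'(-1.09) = -1.88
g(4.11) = -1192.32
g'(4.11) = -1158.26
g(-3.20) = -268.41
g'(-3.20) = 403.19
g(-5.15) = -2267.48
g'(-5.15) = 1885.34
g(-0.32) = 4.07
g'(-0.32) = -6.07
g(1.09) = -2.53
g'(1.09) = -19.82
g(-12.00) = -75881.72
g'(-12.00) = 25759.74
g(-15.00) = -187905.62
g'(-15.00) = 50792.52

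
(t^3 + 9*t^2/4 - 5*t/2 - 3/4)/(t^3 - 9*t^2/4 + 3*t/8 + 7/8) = 2*(4*t^2 + 13*t + 3)/(8*t^2 - 10*t - 7)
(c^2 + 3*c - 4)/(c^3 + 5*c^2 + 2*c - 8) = 1/(c + 2)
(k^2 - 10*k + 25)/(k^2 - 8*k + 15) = (k - 5)/(k - 3)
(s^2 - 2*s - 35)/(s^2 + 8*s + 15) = (s - 7)/(s + 3)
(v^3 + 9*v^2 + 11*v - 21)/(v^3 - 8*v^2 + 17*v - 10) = (v^2 + 10*v + 21)/(v^2 - 7*v + 10)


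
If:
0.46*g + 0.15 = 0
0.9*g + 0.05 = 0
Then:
No Solution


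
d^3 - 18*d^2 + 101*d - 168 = (d - 8)*(d - 7)*(d - 3)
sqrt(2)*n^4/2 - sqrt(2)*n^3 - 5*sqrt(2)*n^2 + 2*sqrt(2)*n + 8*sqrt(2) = (n - 4)*(n - sqrt(2))*(n + sqrt(2))*(sqrt(2)*n/2 + sqrt(2))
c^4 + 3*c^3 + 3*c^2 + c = c*(c + 1)^3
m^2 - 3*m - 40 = (m - 8)*(m + 5)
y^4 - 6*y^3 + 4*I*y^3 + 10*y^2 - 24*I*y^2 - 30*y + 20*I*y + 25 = (y - 5)*(y + 5*I)*(-I*y + I)*(I*y + 1)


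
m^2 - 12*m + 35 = (m - 7)*(m - 5)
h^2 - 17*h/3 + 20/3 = (h - 4)*(h - 5/3)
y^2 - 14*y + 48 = (y - 8)*(y - 6)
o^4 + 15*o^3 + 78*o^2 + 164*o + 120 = (o + 2)^2*(o + 5)*(o + 6)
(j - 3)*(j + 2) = j^2 - j - 6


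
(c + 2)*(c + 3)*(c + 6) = c^3 + 11*c^2 + 36*c + 36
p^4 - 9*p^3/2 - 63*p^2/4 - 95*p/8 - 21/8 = (p - 7)*(p + 1/2)^2*(p + 3/2)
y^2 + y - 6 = (y - 2)*(y + 3)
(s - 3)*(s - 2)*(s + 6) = s^3 + s^2 - 24*s + 36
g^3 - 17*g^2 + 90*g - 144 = (g - 8)*(g - 6)*(g - 3)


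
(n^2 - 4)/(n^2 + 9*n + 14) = (n - 2)/(n + 7)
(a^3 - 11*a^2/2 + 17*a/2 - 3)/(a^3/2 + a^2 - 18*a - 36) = (2*a^3 - 11*a^2 + 17*a - 6)/(a^3 + 2*a^2 - 36*a - 72)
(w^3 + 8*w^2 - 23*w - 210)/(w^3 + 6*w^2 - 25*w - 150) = (w + 7)/(w + 5)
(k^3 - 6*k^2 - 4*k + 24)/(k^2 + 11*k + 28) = (k^3 - 6*k^2 - 4*k + 24)/(k^2 + 11*k + 28)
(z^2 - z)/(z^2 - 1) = z/(z + 1)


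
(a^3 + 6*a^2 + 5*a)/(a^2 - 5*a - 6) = a*(a + 5)/(a - 6)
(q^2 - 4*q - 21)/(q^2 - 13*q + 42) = (q + 3)/(q - 6)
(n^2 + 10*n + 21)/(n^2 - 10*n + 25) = (n^2 + 10*n + 21)/(n^2 - 10*n + 25)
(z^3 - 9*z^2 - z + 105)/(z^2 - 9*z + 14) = (z^2 - 2*z - 15)/(z - 2)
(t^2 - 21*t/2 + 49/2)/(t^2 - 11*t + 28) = (t - 7/2)/(t - 4)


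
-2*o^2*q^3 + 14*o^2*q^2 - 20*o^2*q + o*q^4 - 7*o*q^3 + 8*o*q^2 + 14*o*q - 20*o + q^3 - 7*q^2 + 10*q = (-2*o + q)*(q - 5)*(q - 2)*(o*q + 1)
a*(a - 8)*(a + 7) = a^3 - a^2 - 56*a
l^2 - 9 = (l - 3)*(l + 3)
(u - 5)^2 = u^2 - 10*u + 25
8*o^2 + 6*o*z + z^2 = (2*o + z)*(4*o + z)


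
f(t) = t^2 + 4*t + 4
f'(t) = 2*t + 4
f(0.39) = 5.71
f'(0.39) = 4.78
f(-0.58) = 2.02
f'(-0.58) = 2.84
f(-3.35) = 1.82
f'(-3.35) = -2.70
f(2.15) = 17.22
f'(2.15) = 8.30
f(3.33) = 28.41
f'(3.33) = 10.66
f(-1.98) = 0.00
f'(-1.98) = 0.04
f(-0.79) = 1.46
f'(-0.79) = 2.42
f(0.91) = 8.47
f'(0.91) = 5.82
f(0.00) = 4.00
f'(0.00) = 4.00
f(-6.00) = 16.00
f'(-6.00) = -8.00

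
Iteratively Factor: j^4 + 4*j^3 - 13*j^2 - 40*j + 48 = (j + 4)*(j^3 - 13*j + 12) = (j + 4)^2*(j^2 - 4*j + 3) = (j - 1)*(j + 4)^2*(j - 3)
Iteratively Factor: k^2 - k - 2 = (k - 2)*(k + 1)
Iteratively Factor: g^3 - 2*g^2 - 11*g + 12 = (g + 3)*(g^2 - 5*g + 4) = (g - 1)*(g + 3)*(g - 4)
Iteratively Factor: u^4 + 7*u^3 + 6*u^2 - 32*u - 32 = (u + 1)*(u^3 + 6*u^2 - 32) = (u + 1)*(u + 4)*(u^2 + 2*u - 8) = (u - 2)*(u + 1)*(u + 4)*(u + 4)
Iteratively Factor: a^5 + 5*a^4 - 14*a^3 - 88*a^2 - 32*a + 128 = (a + 4)*(a^4 + a^3 - 18*a^2 - 16*a + 32) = (a - 1)*(a + 4)*(a^3 + 2*a^2 - 16*a - 32) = (a - 1)*(a + 4)^2*(a^2 - 2*a - 8) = (a - 1)*(a + 2)*(a + 4)^2*(a - 4)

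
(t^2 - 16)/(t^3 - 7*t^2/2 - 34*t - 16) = 2*(t - 4)/(2*t^2 - 15*t - 8)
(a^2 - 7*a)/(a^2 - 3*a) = (a - 7)/(a - 3)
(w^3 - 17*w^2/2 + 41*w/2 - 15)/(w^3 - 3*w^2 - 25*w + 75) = (w^2 - 7*w/2 + 3)/(w^2 + 2*w - 15)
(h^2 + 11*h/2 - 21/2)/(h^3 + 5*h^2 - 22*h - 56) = (h - 3/2)/(h^2 - 2*h - 8)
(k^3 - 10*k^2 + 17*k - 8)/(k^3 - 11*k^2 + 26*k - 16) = (k - 1)/(k - 2)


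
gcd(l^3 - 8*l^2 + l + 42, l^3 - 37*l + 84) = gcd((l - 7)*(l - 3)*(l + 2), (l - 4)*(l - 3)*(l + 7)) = l - 3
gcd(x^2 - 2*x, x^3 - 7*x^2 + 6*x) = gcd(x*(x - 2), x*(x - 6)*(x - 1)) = x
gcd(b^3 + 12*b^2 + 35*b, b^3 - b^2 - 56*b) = b^2 + 7*b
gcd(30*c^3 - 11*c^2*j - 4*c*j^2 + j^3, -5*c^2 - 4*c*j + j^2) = 5*c - j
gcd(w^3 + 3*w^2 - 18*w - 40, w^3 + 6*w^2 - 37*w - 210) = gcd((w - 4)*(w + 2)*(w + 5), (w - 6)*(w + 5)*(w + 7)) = w + 5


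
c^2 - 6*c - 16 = (c - 8)*(c + 2)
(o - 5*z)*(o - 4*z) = o^2 - 9*o*z + 20*z^2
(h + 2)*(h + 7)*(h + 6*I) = h^3 + 9*h^2 + 6*I*h^2 + 14*h + 54*I*h + 84*I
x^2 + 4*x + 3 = (x + 1)*(x + 3)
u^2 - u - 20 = (u - 5)*(u + 4)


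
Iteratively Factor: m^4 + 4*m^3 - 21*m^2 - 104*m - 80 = (m + 4)*(m^3 - 21*m - 20) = (m - 5)*(m + 4)*(m^2 + 5*m + 4) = (m - 5)*(m + 1)*(m + 4)*(m + 4)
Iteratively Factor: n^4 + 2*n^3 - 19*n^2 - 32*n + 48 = (n - 1)*(n^3 + 3*n^2 - 16*n - 48) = (n - 1)*(n + 3)*(n^2 - 16) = (n - 1)*(n + 3)*(n + 4)*(n - 4)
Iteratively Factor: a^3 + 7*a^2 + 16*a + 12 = (a + 3)*(a^2 + 4*a + 4) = (a + 2)*(a + 3)*(a + 2)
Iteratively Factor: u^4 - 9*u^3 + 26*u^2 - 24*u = (u - 4)*(u^3 - 5*u^2 + 6*u) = (u - 4)*(u - 3)*(u^2 - 2*u) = (u - 4)*(u - 3)*(u - 2)*(u)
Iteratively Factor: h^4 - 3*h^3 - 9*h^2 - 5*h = (h)*(h^3 - 3*h^2 - 9*h - 5) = h*(h + 1)*(h^2 - 4*h - 5) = h*(h - 5)*(h + 1)*(h + 1)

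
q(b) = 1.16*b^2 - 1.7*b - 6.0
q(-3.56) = 14.75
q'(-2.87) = -8.36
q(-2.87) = 8.43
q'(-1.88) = -6.06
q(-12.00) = 181.44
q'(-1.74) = -5.74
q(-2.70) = 7.05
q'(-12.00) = -29.54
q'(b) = 2.32*b - 1.7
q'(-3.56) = -9.96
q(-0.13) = -5.76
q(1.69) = -5.56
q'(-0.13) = -2.00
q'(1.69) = 2.22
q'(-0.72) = -3.37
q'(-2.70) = -7.96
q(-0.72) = -4.17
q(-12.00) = 181.44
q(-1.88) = 1.30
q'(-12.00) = -29.54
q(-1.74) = 0.47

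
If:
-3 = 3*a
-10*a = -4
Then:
No Solution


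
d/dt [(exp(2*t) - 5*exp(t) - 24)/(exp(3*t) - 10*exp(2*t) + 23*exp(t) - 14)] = (-exp(4*t) + 10*exp(3*t) + 45*exp(2*t) - 508*exp(t) + 622)*exp(t)/(exp(6*t) - 20*exp(5*t) + 146*exp(4*t) - 488*exp(3*t) + 809*exp(2*t) - 644*exp(t) + 196)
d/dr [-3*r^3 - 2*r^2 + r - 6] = -9*r^2 - 4*r + 1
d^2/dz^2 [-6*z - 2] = 0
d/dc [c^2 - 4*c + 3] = 2*c - 4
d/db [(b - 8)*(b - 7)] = 2*b - 15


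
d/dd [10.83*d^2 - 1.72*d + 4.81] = 21.66*d - 1.72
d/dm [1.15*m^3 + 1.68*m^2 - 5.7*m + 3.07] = 3.45*m^2 + 3.36*m - 5.7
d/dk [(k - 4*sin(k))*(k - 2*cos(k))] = (k - 4*sin(k))*(2*sin(k) + 1) - (k - 2*cos(k))*(4*cos(k) - 1)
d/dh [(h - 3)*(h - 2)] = 2*h - 5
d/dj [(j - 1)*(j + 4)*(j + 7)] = 3*j^2 + 20*j + 17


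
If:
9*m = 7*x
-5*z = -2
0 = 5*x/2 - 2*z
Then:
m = 56/225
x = 8/25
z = 2/5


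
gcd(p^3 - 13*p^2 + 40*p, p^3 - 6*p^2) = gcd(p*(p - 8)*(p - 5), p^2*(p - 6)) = p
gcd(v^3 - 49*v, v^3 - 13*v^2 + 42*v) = v^2 - 7*v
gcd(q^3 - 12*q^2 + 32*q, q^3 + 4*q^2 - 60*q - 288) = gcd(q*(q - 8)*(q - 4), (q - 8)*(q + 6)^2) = q - 8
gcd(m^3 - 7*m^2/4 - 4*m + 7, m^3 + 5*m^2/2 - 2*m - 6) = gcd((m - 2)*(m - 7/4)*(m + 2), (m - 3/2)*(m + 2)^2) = m + 2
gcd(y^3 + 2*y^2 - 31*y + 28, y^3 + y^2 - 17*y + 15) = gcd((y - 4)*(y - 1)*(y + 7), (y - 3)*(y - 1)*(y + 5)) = y - 1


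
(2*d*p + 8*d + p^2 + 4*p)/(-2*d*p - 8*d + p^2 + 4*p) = (2*d + p)/(-2*d + p)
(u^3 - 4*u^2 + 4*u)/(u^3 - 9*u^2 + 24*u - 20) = u/(u - 5)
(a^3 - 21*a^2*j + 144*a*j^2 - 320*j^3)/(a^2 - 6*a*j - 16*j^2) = (a^2 - 13*a*j + 40*j^2)/(a + 2*j)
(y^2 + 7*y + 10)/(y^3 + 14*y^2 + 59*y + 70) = 1/(y + 7)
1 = 1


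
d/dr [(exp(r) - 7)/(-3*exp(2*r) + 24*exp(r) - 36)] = (2*(exp(r) - 7)*(exp(r) - 4) - exp(2*r) + 8*exp(r) - 12)*exp(r)/(3*(exp(2*r) - 8*exp(r) + 12)^2)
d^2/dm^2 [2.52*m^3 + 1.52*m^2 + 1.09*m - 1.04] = 15.12*m + 3.04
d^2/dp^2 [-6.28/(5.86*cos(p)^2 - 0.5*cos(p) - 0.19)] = (-862.610752*(1 - cos(p)^2)^2 + 55.2012*cos(p)^3 - 460.843984*cos(p)^2 - 109.8058*cos(p) + 879.735056)/(-5.86*cos(p)^2 + 0.5*cos(p) + 0.19)^3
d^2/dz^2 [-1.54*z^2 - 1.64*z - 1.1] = -3.08000000000000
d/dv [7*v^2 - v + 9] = 14*v - 1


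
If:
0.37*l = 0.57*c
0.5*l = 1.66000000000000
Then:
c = 2.16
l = 3.32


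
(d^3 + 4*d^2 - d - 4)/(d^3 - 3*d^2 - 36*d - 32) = (d - 1)/(d - 8)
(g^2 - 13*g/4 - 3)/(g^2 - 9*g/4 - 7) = (4*g + 3)/(4*g + 7)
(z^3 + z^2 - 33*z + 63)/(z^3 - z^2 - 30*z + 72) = (z^2 + 4*z - 21)/(z^2 + 2*z - 24)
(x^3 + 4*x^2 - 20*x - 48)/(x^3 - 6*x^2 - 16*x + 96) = (x^2 + 8*x + 12)/(x^2 - 2*x - 24)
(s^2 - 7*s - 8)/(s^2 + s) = (s - 8)/s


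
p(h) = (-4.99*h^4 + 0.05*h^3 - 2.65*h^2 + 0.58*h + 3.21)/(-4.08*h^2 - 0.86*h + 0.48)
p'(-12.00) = -29.62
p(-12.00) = 180.23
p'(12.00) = 29.09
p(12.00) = 173.69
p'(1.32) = 3.68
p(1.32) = 2.02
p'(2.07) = 5.01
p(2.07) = 5.22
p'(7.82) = 18.87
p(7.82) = 73.48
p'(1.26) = 3.63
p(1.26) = 1.80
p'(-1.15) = -4.08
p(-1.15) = 2.49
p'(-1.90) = -5.04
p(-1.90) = 5.77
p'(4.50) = 10.77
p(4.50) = 24.29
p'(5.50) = 13.20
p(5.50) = 36.28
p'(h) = (8.16*h + 0.86)*(-4.99*h^4 + 0.05*h^3 - 2.65*h^2 + 0.58*h + 3.21)/(-4.08*h^2 - 0.86*h + 0.48)^2 + (-19.96*h^3 + 0.15*h^2 - 5.3*h + 0.58)/(-4.08*h^2 - 0.86*h + 0.48)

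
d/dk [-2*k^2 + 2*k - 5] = 2 - 4*k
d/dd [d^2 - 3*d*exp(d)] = -3*d*exp(d) + 2*d - 3*exp(d)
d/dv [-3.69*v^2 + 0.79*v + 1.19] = 0.79 - 7.38*v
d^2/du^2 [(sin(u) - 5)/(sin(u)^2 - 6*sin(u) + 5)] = -(sin(u) + 2)/(sin(u) - 1)^2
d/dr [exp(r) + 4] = exp(r)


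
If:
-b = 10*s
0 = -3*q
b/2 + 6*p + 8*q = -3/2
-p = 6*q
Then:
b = -3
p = 0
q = 0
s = 3/10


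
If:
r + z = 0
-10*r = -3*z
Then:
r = 0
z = 0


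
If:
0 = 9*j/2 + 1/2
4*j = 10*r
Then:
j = -1/9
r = -2/45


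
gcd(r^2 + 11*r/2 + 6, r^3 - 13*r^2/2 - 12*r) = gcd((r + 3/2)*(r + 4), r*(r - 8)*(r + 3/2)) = r + 3/2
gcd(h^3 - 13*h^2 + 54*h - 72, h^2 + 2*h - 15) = h - 3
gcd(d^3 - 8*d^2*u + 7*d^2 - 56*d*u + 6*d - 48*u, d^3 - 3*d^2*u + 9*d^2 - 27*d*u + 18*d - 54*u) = d + 6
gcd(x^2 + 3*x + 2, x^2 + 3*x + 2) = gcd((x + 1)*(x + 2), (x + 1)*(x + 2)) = x^2 + 3*x + 2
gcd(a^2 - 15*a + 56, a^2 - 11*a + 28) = a - 7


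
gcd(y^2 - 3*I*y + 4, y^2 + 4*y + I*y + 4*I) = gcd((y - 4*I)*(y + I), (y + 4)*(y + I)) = y + I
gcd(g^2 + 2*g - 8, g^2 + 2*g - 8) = g^2 + 2*g - 8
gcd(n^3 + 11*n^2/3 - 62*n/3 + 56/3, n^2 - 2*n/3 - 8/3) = n - 2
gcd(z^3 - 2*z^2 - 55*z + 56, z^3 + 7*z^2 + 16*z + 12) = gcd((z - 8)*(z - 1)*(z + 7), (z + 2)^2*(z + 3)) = 1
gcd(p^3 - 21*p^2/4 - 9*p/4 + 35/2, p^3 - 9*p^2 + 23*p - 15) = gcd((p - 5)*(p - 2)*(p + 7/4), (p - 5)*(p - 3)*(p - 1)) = p - 5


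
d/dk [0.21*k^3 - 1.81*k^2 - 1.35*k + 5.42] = 0.63*k^2 - 3.62*k - 1.35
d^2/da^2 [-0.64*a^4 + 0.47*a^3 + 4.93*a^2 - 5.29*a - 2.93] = -7.68*a^2 + 2.82*a + 9.86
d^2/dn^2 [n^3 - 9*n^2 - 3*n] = 6*n - 18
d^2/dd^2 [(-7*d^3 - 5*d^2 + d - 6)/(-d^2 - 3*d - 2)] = 2*(33*d^3 + 114*d^2 + 144*d + 68)/(d^6 + 9*d^5 + 33*d^4 + 63*d^3 + 66*d^2 + 36*d + 8)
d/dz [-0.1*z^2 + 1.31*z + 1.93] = 1.31 - 0.2*z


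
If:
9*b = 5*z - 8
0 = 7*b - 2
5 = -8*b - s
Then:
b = 2/7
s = -51/7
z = 74/35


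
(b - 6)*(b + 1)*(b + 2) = b^3 - 3*b^2 - 16*b - 12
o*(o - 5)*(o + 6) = o^3 + o^2 - 30*o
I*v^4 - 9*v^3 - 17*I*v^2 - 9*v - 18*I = (v + I)*(v + 3*I)*(v + 6*I)*(I*v + 1)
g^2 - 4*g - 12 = (g - 6)*(g + 2)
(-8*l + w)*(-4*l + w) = 32*l^2 - 12*l*w + w^2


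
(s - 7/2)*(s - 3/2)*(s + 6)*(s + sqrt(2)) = s^4 + s^3 + sqrt(2)*s^3 - 99*s^2/4 + sqrt(2)*s^2 - 99*sqrt(2)*s/4 + 63*s/2 + 63*sqrt(2)/2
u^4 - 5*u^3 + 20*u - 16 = (u - 4)*(u - 2)*(u - 1)*(u + 2)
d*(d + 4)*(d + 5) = d^3 + 9*d^2 + 20*d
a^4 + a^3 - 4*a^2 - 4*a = a*(a - 2)*(a + 1)*(a + 2)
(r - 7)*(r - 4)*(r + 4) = r^3 - 7*r^2 - 16*r + 112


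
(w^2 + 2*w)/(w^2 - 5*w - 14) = w/(w - 7)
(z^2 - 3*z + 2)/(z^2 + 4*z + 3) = (z^2 - 3*z + 2)/(z^2 + 4*z + 3)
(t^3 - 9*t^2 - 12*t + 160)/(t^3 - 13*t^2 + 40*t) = (t + 4)/t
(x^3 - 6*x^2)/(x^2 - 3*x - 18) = x^2/(x + 3)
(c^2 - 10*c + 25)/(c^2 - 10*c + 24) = (c^2 - 10*c + 25)/(c^2 - 10*c + 24)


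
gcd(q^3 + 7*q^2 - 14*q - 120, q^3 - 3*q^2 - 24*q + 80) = q^2 + q - 20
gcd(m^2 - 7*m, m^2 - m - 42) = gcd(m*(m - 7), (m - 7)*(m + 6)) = m - 7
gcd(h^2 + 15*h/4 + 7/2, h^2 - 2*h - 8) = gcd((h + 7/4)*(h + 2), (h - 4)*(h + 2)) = h + 2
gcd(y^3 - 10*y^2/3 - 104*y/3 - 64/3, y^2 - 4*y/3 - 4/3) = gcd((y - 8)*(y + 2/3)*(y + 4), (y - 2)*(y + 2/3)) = y + 2/3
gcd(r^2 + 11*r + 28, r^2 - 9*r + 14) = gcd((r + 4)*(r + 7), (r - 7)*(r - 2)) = 1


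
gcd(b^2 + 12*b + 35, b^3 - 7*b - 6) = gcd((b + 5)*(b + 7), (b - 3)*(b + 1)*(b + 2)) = 1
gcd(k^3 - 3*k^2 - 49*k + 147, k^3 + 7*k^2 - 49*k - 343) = k^2 - 49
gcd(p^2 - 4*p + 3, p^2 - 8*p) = 1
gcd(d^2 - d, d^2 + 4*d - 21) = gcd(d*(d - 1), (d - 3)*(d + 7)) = 1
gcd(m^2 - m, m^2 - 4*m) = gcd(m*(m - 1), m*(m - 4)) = m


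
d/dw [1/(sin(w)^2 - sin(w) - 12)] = (1 - 2*sin(w))*cos(w)/(sin(w) + cos(w)^2 + 11)^2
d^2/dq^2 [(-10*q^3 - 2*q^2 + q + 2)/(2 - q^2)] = 2*(19*q^3 + 6*q^2 + 114*q + 4)/(q^6 - 6*q^4 + 12*q^2 - 8)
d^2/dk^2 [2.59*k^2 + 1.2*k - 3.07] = 5.18000000000000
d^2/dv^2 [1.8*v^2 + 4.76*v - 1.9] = 3.60000000000000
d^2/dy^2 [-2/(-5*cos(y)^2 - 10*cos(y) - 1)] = 5*(-40*sin(y)^4 + 52*sin(y)^2 + 79*cos(y) - 15*cos(3*y) + 64)/(-5*sin(y)^2 + 10*cos(y) + 6)^3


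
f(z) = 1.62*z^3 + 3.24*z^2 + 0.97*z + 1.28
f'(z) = 4.86*z^2 + 6.48*z + 0.97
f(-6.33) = -285.93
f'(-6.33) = 154.69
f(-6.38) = -293.73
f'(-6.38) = 157.45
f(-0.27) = 1.22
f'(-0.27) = -0.43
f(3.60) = 122.35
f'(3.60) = 87.28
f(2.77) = 63.26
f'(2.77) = 56.21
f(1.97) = 28.15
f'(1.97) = 32.60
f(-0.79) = 1.74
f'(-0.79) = -1.12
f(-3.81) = -44.98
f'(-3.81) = 46.83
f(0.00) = 1.28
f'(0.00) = 0.97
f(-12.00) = -2343.16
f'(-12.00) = 623.05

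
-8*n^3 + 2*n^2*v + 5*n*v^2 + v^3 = (-n + v)*(2*n + v)*(4*n + v)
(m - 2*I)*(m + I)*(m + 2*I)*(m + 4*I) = m^4 + 5*I*m^3 + 20*I*m - 16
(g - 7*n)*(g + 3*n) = g^2 - 4*g*n - 21*n^2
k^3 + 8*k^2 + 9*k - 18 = (k - 1)*(k + 3)*(k + 6)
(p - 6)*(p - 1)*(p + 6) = p^3 - p^2 - 36*p + 36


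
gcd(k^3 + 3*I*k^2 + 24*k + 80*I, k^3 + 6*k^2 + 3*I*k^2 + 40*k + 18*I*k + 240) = k - 5*I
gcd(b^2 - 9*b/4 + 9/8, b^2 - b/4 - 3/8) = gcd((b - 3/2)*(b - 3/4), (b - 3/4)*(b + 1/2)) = b - 3/4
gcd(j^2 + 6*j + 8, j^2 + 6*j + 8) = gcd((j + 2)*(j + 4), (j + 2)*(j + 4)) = j^2 + 6*j + 8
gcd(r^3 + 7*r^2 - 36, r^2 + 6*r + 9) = r + 3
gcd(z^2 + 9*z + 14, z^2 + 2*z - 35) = z + 7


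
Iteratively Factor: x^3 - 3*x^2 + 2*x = (x - 1)*(x^2 - 2*x) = (x - 2)*(x - 1)*(x)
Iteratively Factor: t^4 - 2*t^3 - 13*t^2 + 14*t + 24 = (t - 2)*(t^3 - 13*t - 12) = (t - 2)*(t + 3)*(t^2 - 3*t - 4) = (t - 4)*(t - 2)*(t + 3)*(t + 1)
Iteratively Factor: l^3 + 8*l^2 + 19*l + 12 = (l + 1)*(l^2 + 7*l + 12) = (l + 1)*(l + 4)*(l + 3)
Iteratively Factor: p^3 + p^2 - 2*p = (p)*(p^2 + p - 2) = p*(p + 2)*(p - 1)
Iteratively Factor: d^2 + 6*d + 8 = (d + 4)*(d + 2)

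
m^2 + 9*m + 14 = (m + 2)*(m + 7)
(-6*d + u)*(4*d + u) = -24*d^2 - 2*d*u + u^2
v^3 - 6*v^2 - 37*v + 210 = (v - 7)*(v - 5)*(v + 6)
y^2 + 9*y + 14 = (y + 2)*(y + 7)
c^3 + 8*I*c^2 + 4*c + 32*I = (c - 2*I)*(c + 2*I)*(c + 8*I)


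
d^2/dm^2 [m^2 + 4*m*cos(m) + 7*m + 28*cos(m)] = -4*m*cos(m) - 8*sin(m) - 28*cos(m) + 2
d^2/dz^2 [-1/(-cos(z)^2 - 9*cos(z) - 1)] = (-4*sin(z)^4 + 79*sin(z)^2 + 171*cos(z)/4 - 27*cos(3*z)/4 + 85)/(-sin(z)^2 + 9*cos(z) + 2)^3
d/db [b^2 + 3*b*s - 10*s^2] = 2*b + 3*s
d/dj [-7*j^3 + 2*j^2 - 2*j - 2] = -21*j^2 + 4*j - 2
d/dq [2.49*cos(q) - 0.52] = -2.49*sin(q)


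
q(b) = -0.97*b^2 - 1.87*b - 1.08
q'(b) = -1.94*b - 1.87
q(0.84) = -3.34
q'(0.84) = -3.50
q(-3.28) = -5.38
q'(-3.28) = 4.49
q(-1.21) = -0.24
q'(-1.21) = 0.48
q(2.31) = -10.58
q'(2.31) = -6.35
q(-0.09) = -0.92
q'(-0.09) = -1.70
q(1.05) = -4.11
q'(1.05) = -3.91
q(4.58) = -29.99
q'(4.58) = -10.76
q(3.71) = -21.37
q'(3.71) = -9.07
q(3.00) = -15.42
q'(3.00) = -7.69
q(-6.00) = -24.78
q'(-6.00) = 9.77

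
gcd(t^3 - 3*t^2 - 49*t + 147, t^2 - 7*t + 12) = t - 3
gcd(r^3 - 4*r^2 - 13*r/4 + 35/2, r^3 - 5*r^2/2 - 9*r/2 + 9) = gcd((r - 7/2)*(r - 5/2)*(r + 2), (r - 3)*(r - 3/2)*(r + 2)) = r + 2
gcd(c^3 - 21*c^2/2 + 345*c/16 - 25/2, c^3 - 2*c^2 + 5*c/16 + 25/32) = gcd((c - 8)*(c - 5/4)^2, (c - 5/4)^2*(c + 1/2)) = c^2 - 5*c/2 + 25/16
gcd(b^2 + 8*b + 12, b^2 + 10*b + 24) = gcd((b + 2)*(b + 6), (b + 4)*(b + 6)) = b + 6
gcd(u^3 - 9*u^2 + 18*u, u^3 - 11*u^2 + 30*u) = u^2 - 6*u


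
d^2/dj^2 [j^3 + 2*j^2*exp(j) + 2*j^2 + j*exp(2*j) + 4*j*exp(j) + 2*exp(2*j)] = 2*j^2*exp(j) + 4*j*exp(2*j) + 12*j*exp(j) + 6*j + 12*exp(2*j) + 12*exp(j) + 4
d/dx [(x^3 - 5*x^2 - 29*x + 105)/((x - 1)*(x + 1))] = (x^4 + 26*x^2 - 200*x + 29)/(x^4 - 2*x^2 + 1)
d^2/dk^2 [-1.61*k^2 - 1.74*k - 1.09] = -3.22000000000000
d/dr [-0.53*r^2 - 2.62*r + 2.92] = -1.06*r - 2.62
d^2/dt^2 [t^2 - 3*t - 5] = 2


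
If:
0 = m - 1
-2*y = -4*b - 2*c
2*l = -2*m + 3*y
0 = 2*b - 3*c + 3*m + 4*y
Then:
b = -y/8 - 3/8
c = 5*y/4 + 3/4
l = 3*y/2 - 1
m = 1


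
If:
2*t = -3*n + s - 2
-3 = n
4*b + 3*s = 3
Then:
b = 6 - 3*t/2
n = -3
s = 2*t - 7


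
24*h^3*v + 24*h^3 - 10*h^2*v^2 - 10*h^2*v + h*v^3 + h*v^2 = (-6*h + v)*(-4*h + v)*(h*v + h)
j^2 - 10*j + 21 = (j - 7)*(j - 3)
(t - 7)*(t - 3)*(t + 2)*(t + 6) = t^4 - 2*t^3 - 47*t^2 + 48*t + 252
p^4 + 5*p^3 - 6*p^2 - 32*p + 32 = (p - 2)*(p - 1)*(p + 4)^2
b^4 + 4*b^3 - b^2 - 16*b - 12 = (b - 2)*(b + 1)*(b + 2)*(b + 3)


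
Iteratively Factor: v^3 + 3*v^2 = (v)*(v^2 + 3*v) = v*(v + 3)*(v)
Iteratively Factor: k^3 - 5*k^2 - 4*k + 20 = (k + 2)*(k^2 - 7*k + 10) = (k - 5)*(k + 2)*(k - 2)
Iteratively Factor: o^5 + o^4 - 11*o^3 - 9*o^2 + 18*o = (o - 3)*(o^4 + 4*o^3 + o^2 - 6*o) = (o - 3)*(o - 1)*(o^3 + 5*o^2 + 6*o) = o*(o - 3)*(o - 1)*(o^2 + 5*o + 6) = o*(o - 3)*(o - 1)*(o + 3)*(o + 2)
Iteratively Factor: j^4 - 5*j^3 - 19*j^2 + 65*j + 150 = (j + 2)*(j^3 - 7*j^2 - 5*j + 75) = (j + 2)*(j + 3)*(j^2 - 10*j + 25) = (j - 5)*(j + 2)*(j + 3)*(j - 5)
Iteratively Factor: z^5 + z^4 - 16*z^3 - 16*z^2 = (z - 4)*(z^4 + 5*z^3 + 4*z^2) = z*(z - 4)*(z^3 + 5*z^2 + 4*z) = z^2*(z - 4)*(z^2 + 5*z + 4) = z^2*(z - 4)*(z + 4)*(z + 1)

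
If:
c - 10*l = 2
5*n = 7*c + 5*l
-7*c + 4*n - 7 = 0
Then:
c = -39/5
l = -49/50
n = -119/10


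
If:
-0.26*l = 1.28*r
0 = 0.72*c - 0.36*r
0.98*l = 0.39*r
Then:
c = 0.00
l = 0.00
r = 0.00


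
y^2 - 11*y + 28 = (y - 7)*(y - 4)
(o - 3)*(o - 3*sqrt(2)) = o^2 - 3*sqrt(2)*o - 3*o + 9*sqrt(2)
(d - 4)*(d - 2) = d^2 - 6*d + 8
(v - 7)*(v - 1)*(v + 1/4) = v^3 - 31*v^2/4 + 5*v + 7/4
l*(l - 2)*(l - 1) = l^3 - 3*l^2 + 2*l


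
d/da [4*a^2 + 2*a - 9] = 8*a + 2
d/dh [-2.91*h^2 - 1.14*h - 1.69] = -5.82*h - 1.14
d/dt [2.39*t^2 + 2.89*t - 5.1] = 4.78*t + 2.89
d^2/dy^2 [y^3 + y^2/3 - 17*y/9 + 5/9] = 6*y + 2/3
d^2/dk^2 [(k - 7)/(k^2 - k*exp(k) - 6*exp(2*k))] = (-2*(k - 7)*(k*exp(k) - 2*k + 12*exp(2*k) + exp(k))^2 + (-k^2 + k*exp(k) + 6*exp(2*k))*(2*k*exp(k) - 4*k + (k - 7)*(k*exp(k) + 24*exp(2*k) + 2*exp(k) - 2) + 24*exp(2*k) + 2*exp(k)))/(-k^2 + k*exp(k) + 6*exp(2*k))^3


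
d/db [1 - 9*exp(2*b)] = -18*exp(2*b)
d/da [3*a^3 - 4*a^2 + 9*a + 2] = 9*a^2 - 8*a + 9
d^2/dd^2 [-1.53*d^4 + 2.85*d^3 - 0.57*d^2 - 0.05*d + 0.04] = -18.36*d^2 + 17.1*d - 1.14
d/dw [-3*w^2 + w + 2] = 1 - 6*w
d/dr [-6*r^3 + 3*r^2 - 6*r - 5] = -18*r^2 + 6*r - 6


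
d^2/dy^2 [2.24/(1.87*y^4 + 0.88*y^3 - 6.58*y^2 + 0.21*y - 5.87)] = ((-50.2656*y^2 - 11.8272*y + 29.4784)*(1.87*y^4 + 0.88*y^3 - 6.58*y^2 + 0.21*y - 5.87) + 2.24*(7.48*y^3 + 2.64*y^2 - 13.16*y + 0.21)*(14.96*y^3 + 5.28*y^2 - 26.32*y + 0.42))/(1.87*y^4 + 0.88*y^3 - 6.58*y^2 + 0.21*y - 5.87)^3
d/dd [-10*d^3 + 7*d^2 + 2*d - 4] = -30*d^2 + 14*d + 2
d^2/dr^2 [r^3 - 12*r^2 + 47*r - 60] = 6*r - 24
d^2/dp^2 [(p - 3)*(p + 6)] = 2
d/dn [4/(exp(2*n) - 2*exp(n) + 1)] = 8*(1 - exp(n))*exp(n)/(exp(2*n) - 2*exp(n) + 1)^2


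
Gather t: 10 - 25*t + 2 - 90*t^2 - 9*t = -90*t^2 - 34*t + 12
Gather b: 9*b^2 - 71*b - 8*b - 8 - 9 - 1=9*b^2 - 79*b - 18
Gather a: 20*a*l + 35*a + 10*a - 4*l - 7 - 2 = a*(20*l + 45) - 4*l - 9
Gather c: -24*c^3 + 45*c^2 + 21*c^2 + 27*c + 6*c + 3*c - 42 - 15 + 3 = -24*c^3 + 66*c^2 + 36*c - 54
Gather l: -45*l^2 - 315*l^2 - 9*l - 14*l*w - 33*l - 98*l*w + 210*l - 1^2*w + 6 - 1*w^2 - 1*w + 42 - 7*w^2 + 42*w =-360*l^2 + l*(168 - 112*w) - 8*w^2 + 40*w + 48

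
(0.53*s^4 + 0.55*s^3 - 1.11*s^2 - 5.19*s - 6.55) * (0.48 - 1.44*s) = -0.7632*s^5 - 0.5376*s^4 + 1.8624*s^3 + 6.9408*s^2 + 6.9408*s - 3.144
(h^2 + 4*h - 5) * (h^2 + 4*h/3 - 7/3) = h^4 + 16*h^3/3 - 2*h^2 - 16*h + 35/3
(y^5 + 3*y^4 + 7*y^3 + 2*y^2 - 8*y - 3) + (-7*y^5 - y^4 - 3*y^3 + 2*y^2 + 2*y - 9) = -6*y^5 + 2*y^4 + 4*y^3 + 4*y^2 - 6*y - 12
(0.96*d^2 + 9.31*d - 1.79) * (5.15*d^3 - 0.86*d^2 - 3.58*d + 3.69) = 4.944*d^5 + 47.1209*d^4 - 20.6619*d^3 - 28.248*d^2 + 40.7621*d - 6.6051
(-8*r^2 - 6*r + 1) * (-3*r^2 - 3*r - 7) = 24*r^4 + 42*r^3 + 71*r^2 + 39*r - 7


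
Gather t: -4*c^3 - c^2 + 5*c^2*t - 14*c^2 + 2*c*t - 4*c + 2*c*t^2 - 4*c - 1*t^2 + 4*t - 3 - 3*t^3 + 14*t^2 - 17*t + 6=-4*c^3 - 15*c^2 - 8*c - 3*t^3 + t^2*(2*c + 13) + t*(5*c^2 + 2*c - 13) + 3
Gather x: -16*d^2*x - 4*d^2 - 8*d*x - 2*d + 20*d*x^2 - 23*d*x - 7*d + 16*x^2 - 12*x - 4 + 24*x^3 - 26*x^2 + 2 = -4*d^2 - 9*d + 24*x^3 + x^2*(20*d - 10) + x*(-16*d^2 - 31*d - 12) - 2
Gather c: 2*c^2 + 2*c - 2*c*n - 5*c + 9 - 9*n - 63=2*c^2 + c*(-2*n - 3) - 9*n - 54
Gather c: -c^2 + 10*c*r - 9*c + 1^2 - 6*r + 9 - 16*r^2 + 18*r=-c^2 + c*(10*r - 9) - 16*r^2 + 12*r + 10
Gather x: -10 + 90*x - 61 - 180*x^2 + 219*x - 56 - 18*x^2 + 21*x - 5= -198*x^2 + 330*x - 132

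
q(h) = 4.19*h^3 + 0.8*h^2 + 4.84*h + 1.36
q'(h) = 12.57*h^2 + 1.6*h + 4.84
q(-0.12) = 0.78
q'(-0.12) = 4.83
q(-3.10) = -130.78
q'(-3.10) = 120.68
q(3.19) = 160.96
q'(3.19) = 137.86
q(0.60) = 5.46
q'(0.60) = 10.33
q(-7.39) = -1681.73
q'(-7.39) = 679.49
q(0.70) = 6.58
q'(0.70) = 12.12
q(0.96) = 10.45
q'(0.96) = 17.96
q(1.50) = 24.56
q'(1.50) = 35.52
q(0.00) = 1.36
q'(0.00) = 4.84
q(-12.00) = -7181.84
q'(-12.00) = 1795.72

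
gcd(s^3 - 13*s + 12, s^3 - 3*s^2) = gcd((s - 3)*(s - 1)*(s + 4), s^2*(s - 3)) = s - 3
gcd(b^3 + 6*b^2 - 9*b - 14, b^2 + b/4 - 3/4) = b + 1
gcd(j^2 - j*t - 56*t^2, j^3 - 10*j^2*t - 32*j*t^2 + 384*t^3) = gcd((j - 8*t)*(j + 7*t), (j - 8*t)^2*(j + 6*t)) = -j + 8*t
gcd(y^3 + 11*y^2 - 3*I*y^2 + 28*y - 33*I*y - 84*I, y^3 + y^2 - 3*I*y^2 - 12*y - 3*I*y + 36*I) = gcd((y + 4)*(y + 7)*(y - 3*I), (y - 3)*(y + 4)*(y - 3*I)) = y^2 + y*(4 - 3*I) - 12*I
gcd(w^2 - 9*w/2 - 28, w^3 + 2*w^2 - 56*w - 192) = w - 8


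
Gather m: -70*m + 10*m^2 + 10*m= 10*m^2 - 60*m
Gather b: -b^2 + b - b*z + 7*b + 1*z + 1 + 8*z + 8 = -b^2 + b*(8 - z) + 9*z + 9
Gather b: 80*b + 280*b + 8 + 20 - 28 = 360*b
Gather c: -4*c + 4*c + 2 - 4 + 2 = 0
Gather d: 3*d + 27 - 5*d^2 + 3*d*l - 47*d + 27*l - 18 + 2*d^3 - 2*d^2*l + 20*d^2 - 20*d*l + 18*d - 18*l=2*d^3 + d^2*(15 - 2*l) + d*(-17*l - 26) + 9*l + 9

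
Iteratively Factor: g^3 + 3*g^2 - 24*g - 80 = (g + 4)*(g^2 - g - 20) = (g + 4)^2*(g - 5)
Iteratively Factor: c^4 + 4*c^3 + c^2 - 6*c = (c + 2)*(c^3 + 2*c^2 - 3*c) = c*(c + 2)*(c^2 + 2*c - 3) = c*(c + 2)*(c + 3)*(c - 1)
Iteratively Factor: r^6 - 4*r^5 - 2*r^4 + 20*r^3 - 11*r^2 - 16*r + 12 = (r - 1)*(r^5 - 3*r^4 - 5*r^3 + 15*r^2 + 4*r - 12) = (r - 1)^2*(r^4 - 2*r^3 - 7*r^2 + 8*r + 12) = (r - 1)^2*(r + 2)*(r^3 - 4*r^2 + r + 6) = (r - 1)^2*(r + 1)*(r + 2)*(r^2 - 5*r + 6) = (r - 3)*(r - 1)^2*(r + 1)*(r + 2)*(r - 2)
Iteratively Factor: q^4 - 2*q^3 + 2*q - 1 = (q - 1)*(q^3 - q^2 - q + 1) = (q - 1)^2*(q^2 - 1) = (q - 1)^3*(q + 1)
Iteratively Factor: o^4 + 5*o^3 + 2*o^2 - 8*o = (o + 2)*(o^3 + 3*o^2 - 4*o) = o*(o + 2)*(o^2 + 3*o - 4) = o*(o - 1)*(o + 2)*(o + 4)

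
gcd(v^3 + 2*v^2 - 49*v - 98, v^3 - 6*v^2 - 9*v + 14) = v^2 - 5*v - 14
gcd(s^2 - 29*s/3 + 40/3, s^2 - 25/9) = s - 5/3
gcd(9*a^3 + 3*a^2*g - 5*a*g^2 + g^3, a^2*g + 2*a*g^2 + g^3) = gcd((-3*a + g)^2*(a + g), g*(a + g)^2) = a + g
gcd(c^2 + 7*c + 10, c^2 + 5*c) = c + 5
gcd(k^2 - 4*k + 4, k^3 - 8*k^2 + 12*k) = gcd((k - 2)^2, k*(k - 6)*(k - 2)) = k - 2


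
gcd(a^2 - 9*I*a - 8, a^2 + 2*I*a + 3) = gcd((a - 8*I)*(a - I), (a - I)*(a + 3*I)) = a - I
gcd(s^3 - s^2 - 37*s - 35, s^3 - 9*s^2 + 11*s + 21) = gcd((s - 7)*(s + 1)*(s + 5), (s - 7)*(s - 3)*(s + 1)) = s^2 - 6*s - 7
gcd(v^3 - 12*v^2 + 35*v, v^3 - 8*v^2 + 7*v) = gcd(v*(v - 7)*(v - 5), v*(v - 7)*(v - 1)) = v^2 - 7*v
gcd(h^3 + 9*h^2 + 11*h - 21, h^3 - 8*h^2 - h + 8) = h - 1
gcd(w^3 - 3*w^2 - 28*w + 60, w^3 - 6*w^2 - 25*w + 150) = w^2 - w - 30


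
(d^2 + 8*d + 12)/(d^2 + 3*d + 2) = (d + 6)/(d + 1)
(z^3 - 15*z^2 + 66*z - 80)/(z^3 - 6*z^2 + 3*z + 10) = (z - 8)/(z + 1)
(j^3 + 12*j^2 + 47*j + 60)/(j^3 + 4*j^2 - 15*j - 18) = (j^3 + 12*j^2 + 47*j + 60)/(j^3 + 4*j^2 - 15*j - 18)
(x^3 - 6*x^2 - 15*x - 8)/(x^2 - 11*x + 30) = (x^3 - 6*x^2 - 15*x - 8)/(x^2 - 11*x + 30)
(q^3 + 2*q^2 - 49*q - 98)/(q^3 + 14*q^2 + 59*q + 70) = (q - 7)/(q + 5)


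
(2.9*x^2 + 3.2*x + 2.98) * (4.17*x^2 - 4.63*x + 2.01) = 12.093*x^4 - 0.0829999999999984*x^3 + 3.4396*x^2 - 7.3654*x + 5.9898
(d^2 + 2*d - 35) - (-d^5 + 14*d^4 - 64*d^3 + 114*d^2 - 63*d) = d^5 - 14*d^4 + 64*d^3 - 113*d^2 + 65*d - 35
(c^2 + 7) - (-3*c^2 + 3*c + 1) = 4*c^2 - 3*c + 6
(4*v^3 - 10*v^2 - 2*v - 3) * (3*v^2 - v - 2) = 12*v^5 - 34*v^4 - 4*v^3 + 13*v^2 + 7*v + 6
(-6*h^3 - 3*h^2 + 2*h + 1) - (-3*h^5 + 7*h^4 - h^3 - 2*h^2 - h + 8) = 3*h^5 - 7*h^4 - 5*h^3 - h^2 + 3*h - 7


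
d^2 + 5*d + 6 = (d + 2)*(d + 3)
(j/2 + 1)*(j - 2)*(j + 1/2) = j^3/2 + j^2/4 - 2*j - 1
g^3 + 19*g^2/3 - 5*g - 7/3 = (g - 1)*(g + 1/3)*(g + 7)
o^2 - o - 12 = (o - 4)*(o + 3)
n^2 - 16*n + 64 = (n - 8)^2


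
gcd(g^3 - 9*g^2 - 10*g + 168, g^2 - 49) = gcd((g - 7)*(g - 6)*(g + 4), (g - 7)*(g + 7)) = g - 7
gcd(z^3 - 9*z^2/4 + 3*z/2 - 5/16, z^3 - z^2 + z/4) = z^2 - z + 1/4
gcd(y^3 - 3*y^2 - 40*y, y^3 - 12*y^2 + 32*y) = y^2 - 8*y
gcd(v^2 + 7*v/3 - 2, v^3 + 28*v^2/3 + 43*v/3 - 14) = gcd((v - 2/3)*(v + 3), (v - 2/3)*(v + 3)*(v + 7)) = v^2 + 7*v/3 - 2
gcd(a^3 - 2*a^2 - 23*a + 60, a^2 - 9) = a - 3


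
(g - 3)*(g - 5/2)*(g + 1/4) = g^3 - 21*g^2/4 + 49*g/8 + 15/8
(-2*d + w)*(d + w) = -2*d^2 - d*w + w^2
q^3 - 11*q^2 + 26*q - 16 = (q - 8)*(q - 2)*(q - 1)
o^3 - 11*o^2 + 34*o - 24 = (o - 6)*(o - 4)*(o - 1)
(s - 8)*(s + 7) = s^2 - s - 56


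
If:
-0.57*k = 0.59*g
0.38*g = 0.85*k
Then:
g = 0.00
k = 0.00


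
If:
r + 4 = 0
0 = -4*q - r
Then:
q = 1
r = -4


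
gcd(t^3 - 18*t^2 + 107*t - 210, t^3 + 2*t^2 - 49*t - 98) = t - 7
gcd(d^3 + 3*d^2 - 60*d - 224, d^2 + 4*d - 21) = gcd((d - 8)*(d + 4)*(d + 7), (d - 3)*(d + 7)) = d + 7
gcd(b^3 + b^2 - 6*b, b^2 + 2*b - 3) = b + 3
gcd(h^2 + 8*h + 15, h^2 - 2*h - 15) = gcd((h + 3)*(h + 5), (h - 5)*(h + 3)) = h + 3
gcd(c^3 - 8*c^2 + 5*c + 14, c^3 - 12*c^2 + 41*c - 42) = c^2 - 9*c + 14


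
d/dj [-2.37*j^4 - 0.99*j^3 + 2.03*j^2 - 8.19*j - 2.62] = -9.48*j^3 - 2.97*j^2 + 4.06*j - 8.19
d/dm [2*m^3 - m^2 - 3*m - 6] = 6*m^2 - 2*m - 3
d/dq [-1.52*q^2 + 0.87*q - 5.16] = 0.87 - 3.04*q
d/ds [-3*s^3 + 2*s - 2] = 2 - 9*s^2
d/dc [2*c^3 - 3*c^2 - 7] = 6*c*(c - 1)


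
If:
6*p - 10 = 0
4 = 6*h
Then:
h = 2/3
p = 5/3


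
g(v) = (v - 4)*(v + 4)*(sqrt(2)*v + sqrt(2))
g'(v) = sqrt(2)*(v - 4)*(v + 4) + (v - 4)*(sqrt(2)*v + sqrt(2)) + (v + 4)*(sqrt(2)*v + sqrt(2)) = sqrt(2)*(3*v^2 + 2*v - 16)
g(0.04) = -23.53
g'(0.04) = -22.51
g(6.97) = 367.23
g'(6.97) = 203.20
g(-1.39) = 7.76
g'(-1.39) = -18.36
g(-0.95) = -1.07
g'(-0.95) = -21.49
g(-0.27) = -16.44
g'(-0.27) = -23.08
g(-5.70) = -109.61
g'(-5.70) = 99.09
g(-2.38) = 20.17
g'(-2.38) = -5.33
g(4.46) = 30.05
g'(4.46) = 74.38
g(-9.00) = -735.39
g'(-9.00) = 295.57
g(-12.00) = -1991.21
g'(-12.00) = 554.37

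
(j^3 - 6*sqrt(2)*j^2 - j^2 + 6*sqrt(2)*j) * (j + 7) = j^4 - 6*sqrt(2)*j^3 + 6*j^3 - 36*sqrt(2)*j^2 - 7*j^2 + 42*sqrt(2)*j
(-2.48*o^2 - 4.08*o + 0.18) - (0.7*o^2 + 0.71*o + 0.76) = -3.18*o^2 - 4.79*o - 0.58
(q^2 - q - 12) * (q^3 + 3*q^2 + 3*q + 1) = q^5 + 2*q^4 - 12*q^3 - 38*q^2 - 37*q - 12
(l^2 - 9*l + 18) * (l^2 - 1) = l^4 - 9*l^3 + 17*l^2 + 9*l - 18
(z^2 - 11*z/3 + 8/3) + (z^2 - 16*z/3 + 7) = 2*z^2 - 9*z + 29/3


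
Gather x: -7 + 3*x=3*x - 7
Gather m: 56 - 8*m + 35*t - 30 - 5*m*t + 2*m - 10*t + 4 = m*(-5*t - 6) + 25*t + 30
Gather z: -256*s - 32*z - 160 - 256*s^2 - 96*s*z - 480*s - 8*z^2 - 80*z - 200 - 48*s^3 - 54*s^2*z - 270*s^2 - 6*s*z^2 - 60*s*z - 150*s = -48*s^3 - 526*s^2 - 886*s + z^2*(-6*s - 8) + z*(-54*s^2 - 156*s - 112) - 360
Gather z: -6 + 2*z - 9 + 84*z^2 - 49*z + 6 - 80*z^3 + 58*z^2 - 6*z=-80*z^3 + 142*z^2 - 53*z - 9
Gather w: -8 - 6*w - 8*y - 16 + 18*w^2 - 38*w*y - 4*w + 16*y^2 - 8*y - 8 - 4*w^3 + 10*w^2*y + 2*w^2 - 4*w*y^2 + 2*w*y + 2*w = -4*w^3 + w^2*(10*y + 20) + w*(-4*y^2 - 36*y - 8) + 16*y^2 - 16*y - 32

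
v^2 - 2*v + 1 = (v - 1)^2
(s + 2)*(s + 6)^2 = s^3 + 14*s^2 + 60*s + 72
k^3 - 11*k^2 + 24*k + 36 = (k - 6)^2*(k + 1)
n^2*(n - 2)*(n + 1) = n^4 - n^3 - 2*n^2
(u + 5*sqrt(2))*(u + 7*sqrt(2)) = u^2 + 12*sqrt(2)*u + 70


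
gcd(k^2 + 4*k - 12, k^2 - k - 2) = k - 2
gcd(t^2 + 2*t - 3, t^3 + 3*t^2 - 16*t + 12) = t - 1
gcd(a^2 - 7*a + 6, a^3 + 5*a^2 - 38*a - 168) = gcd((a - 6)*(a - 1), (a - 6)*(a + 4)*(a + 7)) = a - 6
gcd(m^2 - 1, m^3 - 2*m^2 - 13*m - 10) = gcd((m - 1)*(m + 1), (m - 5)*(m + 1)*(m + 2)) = m + 1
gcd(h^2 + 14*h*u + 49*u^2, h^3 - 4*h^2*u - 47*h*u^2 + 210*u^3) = h + 7*u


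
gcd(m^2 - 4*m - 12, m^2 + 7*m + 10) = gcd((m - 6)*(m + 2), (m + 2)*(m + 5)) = m + 2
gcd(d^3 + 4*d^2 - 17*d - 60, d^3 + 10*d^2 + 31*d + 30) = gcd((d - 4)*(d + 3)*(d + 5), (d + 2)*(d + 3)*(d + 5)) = d^2 + 8*d + 15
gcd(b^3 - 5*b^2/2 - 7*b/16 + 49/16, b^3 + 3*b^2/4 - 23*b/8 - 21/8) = b^2 - 3*b/4 - 7/4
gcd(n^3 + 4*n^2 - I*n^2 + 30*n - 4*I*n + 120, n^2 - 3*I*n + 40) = n + 5*I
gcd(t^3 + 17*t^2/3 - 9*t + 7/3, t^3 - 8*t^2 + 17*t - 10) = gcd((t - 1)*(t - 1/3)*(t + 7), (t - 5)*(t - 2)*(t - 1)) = t - 1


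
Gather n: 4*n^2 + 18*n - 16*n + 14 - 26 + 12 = 4*n^2 + 2*n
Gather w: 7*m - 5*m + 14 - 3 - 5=2*m + 6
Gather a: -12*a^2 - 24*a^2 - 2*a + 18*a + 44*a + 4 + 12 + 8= -36*a^2 + 60*a + 24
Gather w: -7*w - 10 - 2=-7*w - 12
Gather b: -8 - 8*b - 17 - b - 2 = -9*b - 27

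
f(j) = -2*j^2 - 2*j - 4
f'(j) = -4*j - 2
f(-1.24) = -4.60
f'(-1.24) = 2.96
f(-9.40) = -161.92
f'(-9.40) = 35.60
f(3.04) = -28.56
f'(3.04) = -14.16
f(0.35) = -4.94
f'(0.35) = -3.40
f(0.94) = -7.65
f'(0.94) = -5.76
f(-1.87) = -7.25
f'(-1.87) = 5.48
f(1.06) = -8.37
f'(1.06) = -6.24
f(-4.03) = -28.42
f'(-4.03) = 14.12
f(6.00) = -88.00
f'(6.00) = -26.00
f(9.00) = -184.00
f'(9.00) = -38.00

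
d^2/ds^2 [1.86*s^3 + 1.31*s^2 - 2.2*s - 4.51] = 11.16*s + 2.62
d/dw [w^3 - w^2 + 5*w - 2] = 3*w^2 - 2*w + 5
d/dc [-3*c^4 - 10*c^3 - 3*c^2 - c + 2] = -12*c^3 - 30*c^2 - 6*c - 1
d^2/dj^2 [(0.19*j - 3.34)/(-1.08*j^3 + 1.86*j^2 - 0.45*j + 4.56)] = (-1.329696*j^5 + 49.039344*j^4 - 108.48024*j^3 + 67.84128*j^2 + 91.588536*j - 56.084148)/(1.259712*j^9 - 6.508512*j^8 + 12.783744*j^7 - 27.814968*j^6 + 60.287328*j^5 - 61.754238*j^4 + 90.362709*j^3 - 118.798488*j^2 + 28.07136*j - 94.818816)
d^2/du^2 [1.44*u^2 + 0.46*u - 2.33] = 2.88000000000000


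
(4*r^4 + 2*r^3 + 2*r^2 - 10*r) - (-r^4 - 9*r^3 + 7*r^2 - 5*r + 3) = 5*r^4 + 11*r^3 - 5*r^2 - 5*r - 3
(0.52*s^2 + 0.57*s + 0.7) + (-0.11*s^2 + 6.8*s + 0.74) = 0.41*s^2 + 7.37*s + 1.44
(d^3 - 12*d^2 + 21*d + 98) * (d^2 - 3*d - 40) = d^5 - 15*d^4 + 17*d^3 + 515*d^2 - 1134*d - 3920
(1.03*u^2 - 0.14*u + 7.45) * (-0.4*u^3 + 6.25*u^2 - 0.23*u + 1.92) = -0.412*u^5 + 6.4935*u^4 - 4.0919*u^3 + 48.5723*u^2 - 1.9823*u + 14.304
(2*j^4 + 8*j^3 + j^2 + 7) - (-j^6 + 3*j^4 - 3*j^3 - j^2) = j^6 - j^4 + 11*j^3 + 2*j^2 + 7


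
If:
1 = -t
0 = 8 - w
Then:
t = -1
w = 8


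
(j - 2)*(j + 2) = j^2 - 4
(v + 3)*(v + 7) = v^2 + 10*v + 21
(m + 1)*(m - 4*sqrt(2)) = m^2 - 4*sqrt(2)*m + m - 4*sqrt(2)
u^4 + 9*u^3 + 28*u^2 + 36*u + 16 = (u + 1)*(u + 2)^2*(u + 4)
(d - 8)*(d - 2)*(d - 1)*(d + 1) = d^4 - 10*d^3 + 15*d^2 + 10*d - 16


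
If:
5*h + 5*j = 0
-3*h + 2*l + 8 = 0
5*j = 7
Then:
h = -7/5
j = 7/5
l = -61/10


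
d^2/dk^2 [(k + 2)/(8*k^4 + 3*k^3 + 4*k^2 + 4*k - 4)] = 2*(384*k^7 + 1472*k^6 + 843*k^5 + 624*k^4 + 644*k^3 + 624*k^2 + 216*k + 80)/(512*k^12 + 576*k^11 + 984*k^10 + 1371*k^9 + 300*k^8 + 444*k^7 - 140*k^6 - 720*k^5 + 96*k^4 - 176*k^3 + 192*k - 64)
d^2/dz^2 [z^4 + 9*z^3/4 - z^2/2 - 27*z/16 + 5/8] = 12*z^2 + 27*z/2 - 1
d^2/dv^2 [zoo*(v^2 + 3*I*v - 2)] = zoo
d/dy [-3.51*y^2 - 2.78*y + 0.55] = -7.02*y - 2.78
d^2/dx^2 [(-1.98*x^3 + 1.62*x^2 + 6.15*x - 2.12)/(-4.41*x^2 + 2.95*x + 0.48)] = (-5.6843418860808e-14*x^4 - 238.517982*x^3 + 243.626616*x^2 - 240.853608*x + 62.544136)/(85.766121*x^6 - 172.115685*x^5 + 87.128811*x^4 + 11.794985*x^3 - 9.483408*x^2 - 2.03904*x - 0.110592)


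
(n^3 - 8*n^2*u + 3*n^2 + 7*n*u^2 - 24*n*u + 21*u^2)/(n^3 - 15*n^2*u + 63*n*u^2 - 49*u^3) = (-n - 3)/(-n + 7*u)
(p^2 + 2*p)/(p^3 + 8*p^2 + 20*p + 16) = p/(p^2 + 6*p + 8)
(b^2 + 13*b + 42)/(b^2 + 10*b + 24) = (b + 7)/(b + 4)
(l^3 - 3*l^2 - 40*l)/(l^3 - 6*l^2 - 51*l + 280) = l*(l + 5)/(l^2 + 2*l - 35)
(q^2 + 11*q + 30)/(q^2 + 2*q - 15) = (q + 6)/(q - 3)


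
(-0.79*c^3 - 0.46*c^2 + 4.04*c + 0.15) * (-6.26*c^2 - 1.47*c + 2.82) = 4.9454*c^5 + 4.0409*c^4 - 26.842*c^3 - 8.175*c^2 + 11.1723*c + 0.423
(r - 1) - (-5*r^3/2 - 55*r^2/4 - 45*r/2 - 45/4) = 5*r^3/2 + 55*r^2/4 + 47*r/2 + 41/4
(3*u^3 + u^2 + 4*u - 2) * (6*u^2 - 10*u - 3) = 18*u^5 - 24*u^4 + 5*u^3 - 55*u^2 + 8*u + 6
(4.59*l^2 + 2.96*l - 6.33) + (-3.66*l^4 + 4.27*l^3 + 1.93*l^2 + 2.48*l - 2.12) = -3.66*l^4 + 4.27*l^3 + 6.52*l^2 + 5.44*l - 8.45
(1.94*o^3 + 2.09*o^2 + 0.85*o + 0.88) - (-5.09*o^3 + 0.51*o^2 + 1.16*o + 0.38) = 7.03*o^3 + 1.58*o^2 - 0.31*o + 0.5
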